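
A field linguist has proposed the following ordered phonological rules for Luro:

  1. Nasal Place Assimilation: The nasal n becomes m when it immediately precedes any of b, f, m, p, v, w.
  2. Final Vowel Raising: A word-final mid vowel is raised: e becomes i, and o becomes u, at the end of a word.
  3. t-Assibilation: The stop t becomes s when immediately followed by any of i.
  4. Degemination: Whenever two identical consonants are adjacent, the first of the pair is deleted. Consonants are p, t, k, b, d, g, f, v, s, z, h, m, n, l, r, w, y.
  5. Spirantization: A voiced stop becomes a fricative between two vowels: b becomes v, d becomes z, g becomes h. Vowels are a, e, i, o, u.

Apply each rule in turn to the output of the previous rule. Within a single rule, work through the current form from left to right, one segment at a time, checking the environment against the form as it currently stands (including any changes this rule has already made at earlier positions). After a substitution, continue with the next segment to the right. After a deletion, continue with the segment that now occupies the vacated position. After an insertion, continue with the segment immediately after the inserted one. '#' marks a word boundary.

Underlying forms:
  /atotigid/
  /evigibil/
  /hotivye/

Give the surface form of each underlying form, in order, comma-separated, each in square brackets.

/atotigid/:
  1 Nasal Place Assimilation: no change — [atotigid]
  2 Final Vowel Raising: no change — [atotigid]
  3 t-Assibilation: [atotigid] → [atosigid]
  4 Degemination: no change — [atosigid]
  5 Spirantization: [atosigid] → [atosihid]
/evigibil/:
  1 Nasal Place Assimilation: no change — [evigibil]
  2 Final Vowel Raising: no change — [evigibil]
  3 t-Assibilation: no change — [evigibil]
  4 Degemination: no change — [evigibil]
  5 Spirantization: [evigibil] → [evihivil]
/hotivye/:
  1 Nasal Place Assimilation: no change — [hotivye]
  2 Final Vowel Raising: [hotivye] → [hotivyi]
  3 t-Assibilation: [hotivyi] → [hosivyi]
  4 Degemination: no change — [hosivyi]
  5 Spirantization: no change — [hosivyi]

[atosihid], [evihivil], [hosivyi]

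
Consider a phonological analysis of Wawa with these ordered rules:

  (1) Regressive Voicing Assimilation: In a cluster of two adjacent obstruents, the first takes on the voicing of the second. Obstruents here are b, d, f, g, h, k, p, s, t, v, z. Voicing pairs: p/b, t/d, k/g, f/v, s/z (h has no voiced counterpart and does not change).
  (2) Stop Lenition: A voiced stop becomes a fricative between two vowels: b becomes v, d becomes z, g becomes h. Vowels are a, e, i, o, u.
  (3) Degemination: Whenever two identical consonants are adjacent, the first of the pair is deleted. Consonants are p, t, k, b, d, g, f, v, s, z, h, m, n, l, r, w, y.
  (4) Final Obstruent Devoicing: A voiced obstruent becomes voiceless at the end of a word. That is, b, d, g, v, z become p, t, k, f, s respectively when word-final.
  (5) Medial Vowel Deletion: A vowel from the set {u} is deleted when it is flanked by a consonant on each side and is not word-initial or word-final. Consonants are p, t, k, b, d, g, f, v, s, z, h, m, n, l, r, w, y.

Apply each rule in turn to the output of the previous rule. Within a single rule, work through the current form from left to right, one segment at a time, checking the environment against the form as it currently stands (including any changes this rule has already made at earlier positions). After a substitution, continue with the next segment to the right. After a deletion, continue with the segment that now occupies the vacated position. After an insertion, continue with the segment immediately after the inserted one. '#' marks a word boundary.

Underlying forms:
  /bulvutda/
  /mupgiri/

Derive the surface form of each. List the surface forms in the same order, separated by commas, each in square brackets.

/bulvutda/:
  (1) Regressive Voicing Assimilation: [bulvutda] → [bulvudda]
  (2) Stop Lenition: no change — [bulvudda]
  (3) Degemination: [bulvudda] → [bulvuda]
  (4) Final Obstruent Devoicing: no change — [bulvuda]
  (5) Medial Vowel Deletion: [bulvuda] → [blvda]
/mupgiri/:
  (1) Regressive Voicing Assimilation: [mupgiri] → [mubgiri]
  (2) Stop Lenition: no change — [mubgiri]
  (3) Degemination: no change — [mubgiri]
  (4) Final Obstruent Devoicing: no change — [mubgiri]
  (5) Medial Vowel Deletion: [mubgiri] → [mbgiri]

[blvda], [mbgiri]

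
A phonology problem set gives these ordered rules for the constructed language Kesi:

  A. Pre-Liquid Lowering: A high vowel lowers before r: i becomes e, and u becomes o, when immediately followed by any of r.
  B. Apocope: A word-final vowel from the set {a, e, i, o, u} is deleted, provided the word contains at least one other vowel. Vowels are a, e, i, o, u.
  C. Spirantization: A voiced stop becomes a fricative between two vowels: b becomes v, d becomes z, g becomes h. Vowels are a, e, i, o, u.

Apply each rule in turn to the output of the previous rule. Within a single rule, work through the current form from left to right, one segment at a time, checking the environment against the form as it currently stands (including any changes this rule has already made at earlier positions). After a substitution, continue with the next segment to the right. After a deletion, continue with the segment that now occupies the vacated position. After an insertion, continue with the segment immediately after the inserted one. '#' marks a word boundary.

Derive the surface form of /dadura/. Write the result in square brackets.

A Pre-Liquid Lowering: [dadura] → [dadora]
B Apocope: [dadora] → [dador]
C Spirantization: [dador] → [dazor]

[dazor]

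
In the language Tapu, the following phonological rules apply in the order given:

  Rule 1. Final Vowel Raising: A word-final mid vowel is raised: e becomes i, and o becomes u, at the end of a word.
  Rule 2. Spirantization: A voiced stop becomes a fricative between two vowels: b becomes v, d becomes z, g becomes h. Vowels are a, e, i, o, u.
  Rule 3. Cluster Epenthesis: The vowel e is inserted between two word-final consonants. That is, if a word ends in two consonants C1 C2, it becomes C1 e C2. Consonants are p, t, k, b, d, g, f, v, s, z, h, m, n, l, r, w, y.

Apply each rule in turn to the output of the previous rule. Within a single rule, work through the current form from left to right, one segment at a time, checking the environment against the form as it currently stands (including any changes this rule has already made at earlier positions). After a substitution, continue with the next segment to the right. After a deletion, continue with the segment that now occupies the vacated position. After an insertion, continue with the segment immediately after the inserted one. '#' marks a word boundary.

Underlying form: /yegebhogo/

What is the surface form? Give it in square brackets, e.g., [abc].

[yehebhohu]

Rule 1 Final Vowel Raising: [yegebhogo] → [yegebhogu]
Rule 2 Spirantization: [yegebhogu] → [yehebhohu]
Rule 3 Cluster Epenthesis: no change — [yehebhohu]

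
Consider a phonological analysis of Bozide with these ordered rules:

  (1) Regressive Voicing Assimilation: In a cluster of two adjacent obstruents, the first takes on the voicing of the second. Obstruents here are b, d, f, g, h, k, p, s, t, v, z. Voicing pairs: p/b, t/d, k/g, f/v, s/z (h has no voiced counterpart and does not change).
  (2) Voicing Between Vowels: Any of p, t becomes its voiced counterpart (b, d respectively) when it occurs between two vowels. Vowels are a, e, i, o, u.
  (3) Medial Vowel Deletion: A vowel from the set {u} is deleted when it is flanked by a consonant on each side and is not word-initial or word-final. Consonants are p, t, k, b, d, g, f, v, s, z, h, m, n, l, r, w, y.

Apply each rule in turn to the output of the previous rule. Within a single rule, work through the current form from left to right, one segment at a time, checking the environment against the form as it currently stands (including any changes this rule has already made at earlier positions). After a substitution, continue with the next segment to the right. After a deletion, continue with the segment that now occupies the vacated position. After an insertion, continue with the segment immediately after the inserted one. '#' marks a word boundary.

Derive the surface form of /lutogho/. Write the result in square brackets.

[ldokho]

(1) Regressive Voicing Assimilation: [lutogho] → [lutokho]
(2) Voicing Between Vowels: [lutokho] → [ludokho]
(3) Medial Vowel Deletion: [ludokho] → [ldokho]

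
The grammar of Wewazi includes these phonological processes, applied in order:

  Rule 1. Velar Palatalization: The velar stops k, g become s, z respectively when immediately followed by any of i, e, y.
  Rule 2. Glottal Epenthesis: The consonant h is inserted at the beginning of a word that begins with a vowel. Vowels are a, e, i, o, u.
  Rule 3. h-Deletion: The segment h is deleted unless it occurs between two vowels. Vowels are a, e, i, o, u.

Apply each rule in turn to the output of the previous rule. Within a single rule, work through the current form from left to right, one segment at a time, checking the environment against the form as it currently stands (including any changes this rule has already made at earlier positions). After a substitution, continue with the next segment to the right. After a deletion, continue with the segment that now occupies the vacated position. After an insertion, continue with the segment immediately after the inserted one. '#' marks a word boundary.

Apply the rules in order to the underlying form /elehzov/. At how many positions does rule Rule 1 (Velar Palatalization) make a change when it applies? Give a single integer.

0

Rule 1 Velar Palatalization: no change — [elehzov]
Rule 2 Glottal Epenthesis: [elehzov] → [helehzov]
Rule 3 h-Deletion: [helehzov] → [elezov]
Rule Rule 1 changed 0 position(s).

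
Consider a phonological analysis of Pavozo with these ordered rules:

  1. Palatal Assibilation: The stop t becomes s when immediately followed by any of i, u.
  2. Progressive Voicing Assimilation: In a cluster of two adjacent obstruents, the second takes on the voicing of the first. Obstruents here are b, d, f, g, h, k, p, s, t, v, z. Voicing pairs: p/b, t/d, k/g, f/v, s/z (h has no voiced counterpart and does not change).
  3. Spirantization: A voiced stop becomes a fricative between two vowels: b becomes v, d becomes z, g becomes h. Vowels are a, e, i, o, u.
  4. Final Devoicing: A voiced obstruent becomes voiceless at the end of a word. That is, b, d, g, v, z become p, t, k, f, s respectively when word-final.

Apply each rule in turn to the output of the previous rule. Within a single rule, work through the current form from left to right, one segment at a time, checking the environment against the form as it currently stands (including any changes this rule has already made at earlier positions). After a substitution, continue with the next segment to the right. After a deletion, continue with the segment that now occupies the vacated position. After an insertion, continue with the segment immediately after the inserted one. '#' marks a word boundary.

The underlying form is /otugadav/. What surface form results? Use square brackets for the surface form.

1 Palatal Assibilation: [otugadav] → [osugadav]
2 Progressive Voicing Assimilation: no change — [osugadav]
3 Spirantization: [osugadav] → [osuhazav]
4 Final Devoicing: [osuhazav] → [osuhazaf]

[osuhazaf]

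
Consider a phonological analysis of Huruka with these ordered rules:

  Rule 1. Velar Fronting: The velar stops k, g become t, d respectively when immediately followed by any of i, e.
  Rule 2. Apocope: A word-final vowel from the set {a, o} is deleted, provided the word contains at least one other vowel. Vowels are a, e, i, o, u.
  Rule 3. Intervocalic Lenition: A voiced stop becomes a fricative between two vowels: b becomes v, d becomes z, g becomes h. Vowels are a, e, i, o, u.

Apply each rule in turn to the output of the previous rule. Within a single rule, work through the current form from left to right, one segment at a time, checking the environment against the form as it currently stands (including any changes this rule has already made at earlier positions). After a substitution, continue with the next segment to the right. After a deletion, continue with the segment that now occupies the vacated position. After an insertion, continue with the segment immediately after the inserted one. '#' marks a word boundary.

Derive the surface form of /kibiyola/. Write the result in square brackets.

[tiviyol]

Rule 1 Velar Fronting: [kibiyola] → [tibiyola]
Rule 2 Apocope: [tibiyola] → [tibiyol]
Rule 3 Intervocalic Lenition: [tibiyol] → [tiviyol]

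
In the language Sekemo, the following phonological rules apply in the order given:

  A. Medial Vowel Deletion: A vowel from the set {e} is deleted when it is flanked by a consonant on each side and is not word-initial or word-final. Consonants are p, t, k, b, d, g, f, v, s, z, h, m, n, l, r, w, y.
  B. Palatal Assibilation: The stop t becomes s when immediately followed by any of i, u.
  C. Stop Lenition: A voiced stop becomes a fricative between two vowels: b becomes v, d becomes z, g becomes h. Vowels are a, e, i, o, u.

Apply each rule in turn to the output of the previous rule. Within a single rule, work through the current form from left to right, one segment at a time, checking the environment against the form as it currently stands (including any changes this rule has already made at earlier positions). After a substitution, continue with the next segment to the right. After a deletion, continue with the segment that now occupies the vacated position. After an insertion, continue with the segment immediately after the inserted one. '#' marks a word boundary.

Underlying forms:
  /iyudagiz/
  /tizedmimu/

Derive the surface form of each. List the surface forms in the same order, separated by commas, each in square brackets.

[iyuzahiz], [sizdmimu]

/iyudagiz/:
  A Medial Vowel Deletion: no change — [iyudagiz]
  B Palatal Assibilation: no change — [iyudagiz]
  C Stop Lenition: [iyudagiz] → [iyuzahiz]
/tizedmimu/:
  A Medial Vowel Deletion: [tizedmimu] → [tizdmimu]
  B Palatal Assibilation: [tizdmimu] → [sizdmimu]
  C Stop Lenition: no change — [sizdmimu]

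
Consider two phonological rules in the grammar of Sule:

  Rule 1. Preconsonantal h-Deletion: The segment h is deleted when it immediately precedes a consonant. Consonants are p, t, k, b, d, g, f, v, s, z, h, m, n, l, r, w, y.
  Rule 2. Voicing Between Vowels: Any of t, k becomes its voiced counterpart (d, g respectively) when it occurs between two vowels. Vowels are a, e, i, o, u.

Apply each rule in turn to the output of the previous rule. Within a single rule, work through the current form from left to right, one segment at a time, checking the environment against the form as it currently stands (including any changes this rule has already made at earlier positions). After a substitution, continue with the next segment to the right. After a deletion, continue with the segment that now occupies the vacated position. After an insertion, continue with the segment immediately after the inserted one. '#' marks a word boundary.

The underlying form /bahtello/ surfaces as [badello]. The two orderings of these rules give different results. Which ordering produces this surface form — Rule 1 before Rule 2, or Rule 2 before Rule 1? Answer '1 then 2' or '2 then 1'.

1 then 2

Order 1 then 2:
  1 Preconsonantal h-Deletion: [bahtello] → [batello]
  2 Voicing Between Vowels: [batello] → [badello]
  result: [badello]
Order 2 then 1:
  2 Voicing Between Vowels: no change — [bahtello]
  1 Preconsonantal h-Deletion: [bahtello] → [batello]
  result: [batello]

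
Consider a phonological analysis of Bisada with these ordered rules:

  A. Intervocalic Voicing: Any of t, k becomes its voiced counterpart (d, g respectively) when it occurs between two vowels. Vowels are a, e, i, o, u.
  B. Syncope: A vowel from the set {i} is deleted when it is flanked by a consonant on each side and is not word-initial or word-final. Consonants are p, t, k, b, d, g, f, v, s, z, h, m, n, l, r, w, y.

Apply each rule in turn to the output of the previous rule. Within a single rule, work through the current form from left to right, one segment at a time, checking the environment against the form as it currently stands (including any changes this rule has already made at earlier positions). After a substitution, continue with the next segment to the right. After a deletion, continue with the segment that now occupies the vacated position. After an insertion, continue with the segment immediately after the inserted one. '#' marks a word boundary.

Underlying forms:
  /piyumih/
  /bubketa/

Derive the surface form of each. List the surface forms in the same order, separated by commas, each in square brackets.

/piyumih/:
  A Intervocalic Voicing: no change — [piyumih]
  B Syncope: [piyumih] → [pyumh]
/bubketa/:
  A Intervocalic Voicing: [bubketa] → [bubkeda]
  B Syncope: no change — [bubkeda]

[pyumh], [bubkeda]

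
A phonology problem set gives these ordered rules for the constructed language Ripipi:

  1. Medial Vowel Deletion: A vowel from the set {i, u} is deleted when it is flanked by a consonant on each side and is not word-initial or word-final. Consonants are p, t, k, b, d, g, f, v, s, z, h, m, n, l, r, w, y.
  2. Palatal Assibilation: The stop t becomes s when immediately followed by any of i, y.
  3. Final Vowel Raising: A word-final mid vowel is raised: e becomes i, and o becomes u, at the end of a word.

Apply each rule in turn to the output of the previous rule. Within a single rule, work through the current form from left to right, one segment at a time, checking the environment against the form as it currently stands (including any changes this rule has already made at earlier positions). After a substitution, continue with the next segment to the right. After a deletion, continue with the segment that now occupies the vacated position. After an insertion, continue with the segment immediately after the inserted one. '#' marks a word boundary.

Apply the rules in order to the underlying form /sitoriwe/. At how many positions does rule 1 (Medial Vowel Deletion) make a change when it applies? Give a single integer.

2

1 Medial Vowel Deletion: [sitoriwe] → [storwe]
2 Palatal Assibilation: no change — [storwe]
3 Final Vowel Raising: [storwe] → [storwi]
Rule 1 changed 2 position(s).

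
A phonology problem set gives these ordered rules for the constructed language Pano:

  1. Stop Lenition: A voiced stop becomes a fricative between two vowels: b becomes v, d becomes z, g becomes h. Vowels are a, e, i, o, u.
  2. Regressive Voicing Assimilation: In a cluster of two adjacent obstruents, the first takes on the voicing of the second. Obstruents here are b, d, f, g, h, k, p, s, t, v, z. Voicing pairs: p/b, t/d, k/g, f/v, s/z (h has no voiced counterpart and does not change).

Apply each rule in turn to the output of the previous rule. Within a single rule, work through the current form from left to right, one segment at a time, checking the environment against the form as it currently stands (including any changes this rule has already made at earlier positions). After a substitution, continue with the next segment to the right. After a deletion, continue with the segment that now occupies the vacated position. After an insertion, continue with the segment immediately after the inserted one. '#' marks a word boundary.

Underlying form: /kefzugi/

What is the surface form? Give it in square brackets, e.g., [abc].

[kevzuhi]

1 Stop Lenition: [kefzugi] → [kefzuhi]
2 Regressive Voicing Assimilation: [kefzuhi] → [kevzuhi]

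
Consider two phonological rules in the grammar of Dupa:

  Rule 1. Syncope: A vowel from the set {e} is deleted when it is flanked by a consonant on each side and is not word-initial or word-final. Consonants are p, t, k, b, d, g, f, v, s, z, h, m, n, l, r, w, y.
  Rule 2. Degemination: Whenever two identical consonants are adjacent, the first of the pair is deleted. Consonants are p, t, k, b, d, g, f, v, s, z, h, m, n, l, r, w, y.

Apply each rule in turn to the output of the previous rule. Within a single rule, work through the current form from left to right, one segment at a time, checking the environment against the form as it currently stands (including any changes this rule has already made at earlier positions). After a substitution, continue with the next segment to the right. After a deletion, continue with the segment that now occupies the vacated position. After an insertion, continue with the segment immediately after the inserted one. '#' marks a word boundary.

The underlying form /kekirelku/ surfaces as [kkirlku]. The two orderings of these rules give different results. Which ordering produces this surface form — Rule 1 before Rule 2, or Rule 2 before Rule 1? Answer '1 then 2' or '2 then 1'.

Order 1 then 2:
  1 Syncope: [kekirelku] → [kkirlku]
  2 Degemination: [kkirlku] → [kirlku]
  result: [kirlku]
Order 2 then 1:
  2 Degemination: no change — [kekirelku]
  1 Syncope: [kekirelku] → [kkirlku]
  result: [kkirlku]

2 then 1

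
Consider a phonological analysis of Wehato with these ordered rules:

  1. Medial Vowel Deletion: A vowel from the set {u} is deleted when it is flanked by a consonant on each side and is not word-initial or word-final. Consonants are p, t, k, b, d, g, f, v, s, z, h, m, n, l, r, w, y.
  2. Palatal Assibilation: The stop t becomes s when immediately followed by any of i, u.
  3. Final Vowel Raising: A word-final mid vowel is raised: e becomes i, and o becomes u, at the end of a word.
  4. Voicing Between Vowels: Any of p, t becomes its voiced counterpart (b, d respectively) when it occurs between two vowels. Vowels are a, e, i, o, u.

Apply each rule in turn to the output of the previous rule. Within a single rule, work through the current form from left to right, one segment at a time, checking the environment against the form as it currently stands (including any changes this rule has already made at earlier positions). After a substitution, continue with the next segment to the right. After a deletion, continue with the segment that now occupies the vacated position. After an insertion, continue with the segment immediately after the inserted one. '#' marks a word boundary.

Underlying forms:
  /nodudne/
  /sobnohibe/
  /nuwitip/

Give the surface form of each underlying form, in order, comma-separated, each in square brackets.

[noddni], [sobnohibi], [nwisip]

/nodudne/:
  1 Medial Vowel Deletion: [nodudne] → [noddne]
  2 Palatal Assibilation: no change — [noddne]
  3 Final Vowel Raising: [noddne] → [noddni]
  4 Voicing Between Vowels: no change — [noddni]
/sobnohibe/:
  1 Medial Vowel Deletion: no change — [sobnohibe]
  2 Palatal Assibilation: no change — [sobnohibe]
  3 Final Vowel Raising: [sobnohibe] → [sobnohibi]
  4 Voicing Between Vowels: no change — [sobnohibi]
/nuwitip/:
  1 Medial Vowel Deletion: [nuwitip] → [nwitip]
  2 Palatal Assibilation: [nwitip] → [nwisip]
  3 Final Vowel Raising: no change — [nwisip]
  4 Voicing Between Vowels: no change — [nwisip]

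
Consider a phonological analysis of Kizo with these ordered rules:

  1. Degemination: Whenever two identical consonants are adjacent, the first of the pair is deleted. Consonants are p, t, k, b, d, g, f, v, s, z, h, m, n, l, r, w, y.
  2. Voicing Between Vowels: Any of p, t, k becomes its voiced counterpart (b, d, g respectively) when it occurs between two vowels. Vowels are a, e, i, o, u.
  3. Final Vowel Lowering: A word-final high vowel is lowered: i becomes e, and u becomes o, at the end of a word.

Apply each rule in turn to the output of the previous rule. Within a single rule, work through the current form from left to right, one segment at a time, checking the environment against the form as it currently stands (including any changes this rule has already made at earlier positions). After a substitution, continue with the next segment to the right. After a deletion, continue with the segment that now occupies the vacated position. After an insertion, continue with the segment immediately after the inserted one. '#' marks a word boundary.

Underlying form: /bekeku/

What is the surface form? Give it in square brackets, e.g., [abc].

[begego]

1 Degemination: no change — [bekeku]
2 Voicing Between Vowels: [bekeku] → [begegu]
3 Final Vowel Lowering: [begegu] → [begego]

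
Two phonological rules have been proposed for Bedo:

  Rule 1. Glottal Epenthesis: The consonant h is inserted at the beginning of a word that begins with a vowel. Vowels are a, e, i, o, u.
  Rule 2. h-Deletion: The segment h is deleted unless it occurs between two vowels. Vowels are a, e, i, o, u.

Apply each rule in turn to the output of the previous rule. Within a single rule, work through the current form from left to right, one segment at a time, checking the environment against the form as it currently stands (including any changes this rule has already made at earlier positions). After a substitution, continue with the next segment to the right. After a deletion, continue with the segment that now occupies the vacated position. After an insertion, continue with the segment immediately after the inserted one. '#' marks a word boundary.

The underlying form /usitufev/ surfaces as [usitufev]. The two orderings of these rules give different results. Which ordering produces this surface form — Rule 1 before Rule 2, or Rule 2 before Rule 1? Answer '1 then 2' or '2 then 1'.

1 then 2

Order 1 then 2:
  1 Glottal Epenthesis: [usitufev] → [husitufev]
  2 h-Deletion: [husitufev] → [usitufev]
  result: [usitufev]
Order 2 then 1:
  2 h-Deletion: no change — [usitufev]
  1 Glottal Epenthesis: [usitufev] → [husitufev]
  result: [husitufev]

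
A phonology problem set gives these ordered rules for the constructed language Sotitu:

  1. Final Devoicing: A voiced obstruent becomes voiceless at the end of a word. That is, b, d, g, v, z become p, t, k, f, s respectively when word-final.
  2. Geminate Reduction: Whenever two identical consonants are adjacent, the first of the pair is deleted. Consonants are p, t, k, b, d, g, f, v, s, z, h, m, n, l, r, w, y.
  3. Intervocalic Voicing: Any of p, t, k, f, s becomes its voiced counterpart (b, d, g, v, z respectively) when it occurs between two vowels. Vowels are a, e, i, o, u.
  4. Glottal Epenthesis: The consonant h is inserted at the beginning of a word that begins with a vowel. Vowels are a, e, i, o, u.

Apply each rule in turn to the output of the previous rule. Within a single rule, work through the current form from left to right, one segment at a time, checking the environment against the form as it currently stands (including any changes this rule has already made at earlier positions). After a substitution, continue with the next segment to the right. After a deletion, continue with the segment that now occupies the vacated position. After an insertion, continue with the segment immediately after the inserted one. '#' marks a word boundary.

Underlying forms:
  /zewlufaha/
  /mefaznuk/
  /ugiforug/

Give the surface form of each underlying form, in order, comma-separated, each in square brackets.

/zewlufaha/:
  1 Final Devoicing: no change — [zewlufaha]
  2 Geminate Reduction: no change — [zewlufaha]
  3 Intervocalic Voicing: [zewlufaha] → [zewluvaha]
  4 Glottal Epenthesis: no change — [zewluvaha]
/mefaznuk/:
  1 Final Devoicing: no change — [mefaznuk]
  2 Geminate Reduction: no change — [mefaznuk]
  3 Intervocalic Voicing: [mefaznuk] → [mevaznuk]
  4 Glottal Epenthesis: no change — [mevaznuk]
/ugiforug/:
  1 Final Devoicing: [ugiforug] → [ugiforuk]
  2 Geminate Reduction: no change — [ugiforuk]
  3 Intervocalic Voicing: [ugiforuk] → [ugivoruk]
  4 Glottal Epenthesis: [ugivoruk] → [hugivoruk]

[zewluvaha], [mevaznuk], [hugivoruk]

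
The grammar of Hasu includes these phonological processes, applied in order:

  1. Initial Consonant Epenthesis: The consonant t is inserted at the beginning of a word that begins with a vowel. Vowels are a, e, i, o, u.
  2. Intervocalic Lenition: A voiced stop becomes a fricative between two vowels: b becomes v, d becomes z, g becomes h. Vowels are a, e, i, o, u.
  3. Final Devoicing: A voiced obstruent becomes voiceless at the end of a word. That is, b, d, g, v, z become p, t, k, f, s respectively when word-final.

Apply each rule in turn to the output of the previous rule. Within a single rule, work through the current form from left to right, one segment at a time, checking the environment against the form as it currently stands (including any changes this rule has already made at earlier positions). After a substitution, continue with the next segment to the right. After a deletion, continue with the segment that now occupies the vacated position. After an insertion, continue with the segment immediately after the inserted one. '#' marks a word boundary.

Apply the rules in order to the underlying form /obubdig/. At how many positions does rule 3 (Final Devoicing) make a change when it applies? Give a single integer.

1

1 Initial Consonant Epenthesis: [obubdig] → [tobubdig]
2 Intervocalic Lenition: [tobubdig] → [tovubdig]
3 Final Devoicing: [tovubdig] → [tovubdik]
Rule 3 changed 1 position(s).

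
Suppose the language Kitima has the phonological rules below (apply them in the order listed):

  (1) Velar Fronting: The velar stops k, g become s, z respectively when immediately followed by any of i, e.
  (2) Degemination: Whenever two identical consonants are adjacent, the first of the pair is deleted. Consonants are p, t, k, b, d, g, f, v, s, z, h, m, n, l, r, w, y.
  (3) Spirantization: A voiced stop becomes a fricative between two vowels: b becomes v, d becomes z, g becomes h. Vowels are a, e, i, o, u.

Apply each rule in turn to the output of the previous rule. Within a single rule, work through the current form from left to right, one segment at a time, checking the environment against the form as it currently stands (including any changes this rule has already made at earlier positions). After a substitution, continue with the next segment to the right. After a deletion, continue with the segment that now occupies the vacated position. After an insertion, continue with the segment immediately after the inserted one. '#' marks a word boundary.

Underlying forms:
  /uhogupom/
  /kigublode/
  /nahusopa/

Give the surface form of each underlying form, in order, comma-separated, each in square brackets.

/uhogupom/:
  (1) Velar Fronting: no change — [uhogupom]
  (2) Degemination: no change — [uhogupom]
  (3) Spirantization: [uhogupom] → [uhohupom]
/kigublode/:
  (1) Velar Fronting: [kigublode] → [sigublode]
  (2) Degemination: no change — [sigublode]
  (3) Spirantization: [sigublode] → [sihubloze]
/nahusopa/:
  (1) Velar Fronting: no change — [nahusopa]
  (2) Degemination: no change — [nahusopa]
  (3) Spirantization: no change — [nahusopa]

[uhohupom], [sihubloze], [nahusopa]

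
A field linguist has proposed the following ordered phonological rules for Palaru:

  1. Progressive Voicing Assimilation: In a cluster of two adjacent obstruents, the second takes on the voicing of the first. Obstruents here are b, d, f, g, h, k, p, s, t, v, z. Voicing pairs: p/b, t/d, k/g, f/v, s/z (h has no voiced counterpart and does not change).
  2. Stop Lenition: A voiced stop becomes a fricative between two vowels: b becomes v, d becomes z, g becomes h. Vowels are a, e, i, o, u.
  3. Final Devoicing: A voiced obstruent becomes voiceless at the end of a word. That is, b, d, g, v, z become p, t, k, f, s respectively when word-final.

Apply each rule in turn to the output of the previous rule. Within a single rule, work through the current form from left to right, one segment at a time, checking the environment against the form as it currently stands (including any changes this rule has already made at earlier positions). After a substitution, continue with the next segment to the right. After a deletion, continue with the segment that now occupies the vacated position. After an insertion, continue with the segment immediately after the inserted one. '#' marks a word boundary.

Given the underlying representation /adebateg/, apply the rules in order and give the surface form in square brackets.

[azevatek]

1 Progressive Voicing Assimilation: no change — [adebateg]
2 Stop Lenition: [adebateg] → [azevateg]
3 Final Devoicing: [azevateg] → [azevatek]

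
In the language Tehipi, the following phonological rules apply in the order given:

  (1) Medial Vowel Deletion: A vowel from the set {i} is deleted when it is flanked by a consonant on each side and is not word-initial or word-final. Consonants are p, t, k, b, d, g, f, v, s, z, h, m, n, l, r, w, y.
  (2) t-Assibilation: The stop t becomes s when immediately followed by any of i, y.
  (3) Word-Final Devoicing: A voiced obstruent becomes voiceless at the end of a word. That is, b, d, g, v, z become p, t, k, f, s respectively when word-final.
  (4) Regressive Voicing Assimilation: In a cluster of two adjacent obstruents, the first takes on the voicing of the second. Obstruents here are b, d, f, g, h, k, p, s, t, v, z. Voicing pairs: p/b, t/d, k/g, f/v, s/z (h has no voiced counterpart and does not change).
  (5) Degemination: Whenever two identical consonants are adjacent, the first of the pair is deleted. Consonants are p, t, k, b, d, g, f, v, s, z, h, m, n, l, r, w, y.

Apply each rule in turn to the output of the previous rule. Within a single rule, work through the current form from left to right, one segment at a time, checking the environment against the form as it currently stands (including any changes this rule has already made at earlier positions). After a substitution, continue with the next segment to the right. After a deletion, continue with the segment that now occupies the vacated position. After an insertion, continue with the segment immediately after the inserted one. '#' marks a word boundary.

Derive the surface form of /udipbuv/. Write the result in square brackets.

(1) Medial Vowel Deletion: [udipbuv] → [udpbuv]
(2) t-Assibilation: no change — [udpbuv]
(3) Word-Final Devoicing: [udpbuv] → [udpbuf]
(4) Regressive Voicing Assimilation: [udpbuf] → [utbbuf]
(5) Degemination: [utbbuf] → [utbuf]

[utbuf]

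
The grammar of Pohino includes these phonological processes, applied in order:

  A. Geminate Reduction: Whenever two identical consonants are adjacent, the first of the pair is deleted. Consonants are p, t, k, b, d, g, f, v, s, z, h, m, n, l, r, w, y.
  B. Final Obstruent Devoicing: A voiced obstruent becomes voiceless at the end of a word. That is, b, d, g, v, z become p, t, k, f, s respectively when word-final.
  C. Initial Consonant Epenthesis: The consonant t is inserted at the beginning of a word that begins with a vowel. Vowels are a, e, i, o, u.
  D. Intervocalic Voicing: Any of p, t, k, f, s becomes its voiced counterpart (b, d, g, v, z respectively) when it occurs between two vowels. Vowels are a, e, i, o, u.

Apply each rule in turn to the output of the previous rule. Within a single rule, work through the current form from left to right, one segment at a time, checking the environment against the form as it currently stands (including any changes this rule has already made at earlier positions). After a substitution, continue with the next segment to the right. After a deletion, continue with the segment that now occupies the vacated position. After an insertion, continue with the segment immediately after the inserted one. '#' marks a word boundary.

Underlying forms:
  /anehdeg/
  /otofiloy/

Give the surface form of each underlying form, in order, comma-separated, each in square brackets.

/anehdeg/:
  A Geminate Reduction: no change — [anehdeg]
  B Final Obstruent Devoicing: [anehdeg] → [anehdek]
  C Initial Consonant Epenthesis: [anehdek] → [tanehdek]
  D Intervocalic Voicing: no change — [tanehdek]
/otofiloy/:
  A Geminate Reduction: no change — [otofiloy]
  B Final Obstruent Devoicing: no change — [otofiloy]
  C Initial Consonant Epenthesis: [otofiloy] → [totofiloy]
  D Intervocalic Voicing: [totofiloy] → [todoviloy]

[tanehdek], [todoviloy]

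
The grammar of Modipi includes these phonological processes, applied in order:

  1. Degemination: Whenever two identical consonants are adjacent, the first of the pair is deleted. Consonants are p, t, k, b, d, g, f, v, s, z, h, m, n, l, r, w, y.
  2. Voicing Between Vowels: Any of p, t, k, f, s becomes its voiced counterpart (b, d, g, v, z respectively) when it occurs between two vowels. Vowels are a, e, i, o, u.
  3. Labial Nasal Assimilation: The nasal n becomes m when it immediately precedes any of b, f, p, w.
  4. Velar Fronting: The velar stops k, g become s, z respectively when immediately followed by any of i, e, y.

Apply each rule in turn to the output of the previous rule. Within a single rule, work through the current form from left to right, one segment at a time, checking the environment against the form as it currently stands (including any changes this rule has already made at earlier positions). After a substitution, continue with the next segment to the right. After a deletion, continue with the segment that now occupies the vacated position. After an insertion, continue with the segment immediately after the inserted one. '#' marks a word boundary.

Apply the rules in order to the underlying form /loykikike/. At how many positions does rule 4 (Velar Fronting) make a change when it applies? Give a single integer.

1 Degemination: no change — [loykikike]
2 Voicing Between Vowels: [loykikike] → [loykigige]
3 Labial Nasal Assimilation: no change — [loykigige]
4 Velar Fronting: [loykigige] → [loysizize]
Rule 4 changed 3 position(s).

3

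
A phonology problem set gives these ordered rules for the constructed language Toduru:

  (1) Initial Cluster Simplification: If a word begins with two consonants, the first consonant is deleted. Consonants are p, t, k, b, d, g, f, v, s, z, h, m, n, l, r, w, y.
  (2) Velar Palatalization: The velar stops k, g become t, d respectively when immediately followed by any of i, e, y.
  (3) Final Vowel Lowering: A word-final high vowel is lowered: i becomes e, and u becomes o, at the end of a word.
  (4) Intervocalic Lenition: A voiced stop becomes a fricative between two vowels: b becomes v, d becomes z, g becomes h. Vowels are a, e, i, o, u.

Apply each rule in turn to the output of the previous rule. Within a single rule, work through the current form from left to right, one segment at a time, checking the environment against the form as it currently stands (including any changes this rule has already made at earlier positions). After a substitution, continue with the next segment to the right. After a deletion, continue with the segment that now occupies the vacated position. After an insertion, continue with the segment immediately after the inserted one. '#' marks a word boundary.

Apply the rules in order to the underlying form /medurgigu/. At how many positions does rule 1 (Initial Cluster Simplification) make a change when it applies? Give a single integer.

(1) Initial Cluster Simplification: no change — [medurgigu]
(2) Velar Palatalization: [medurgigu] → [medurdigu]
(3) Final Vowel Lowering: [medurdigu] → [medurdigo]
(4) Intervocalic Lenition: [medurdigo] → [mezurdiho]
Rule 1 changed 0 position(s).

0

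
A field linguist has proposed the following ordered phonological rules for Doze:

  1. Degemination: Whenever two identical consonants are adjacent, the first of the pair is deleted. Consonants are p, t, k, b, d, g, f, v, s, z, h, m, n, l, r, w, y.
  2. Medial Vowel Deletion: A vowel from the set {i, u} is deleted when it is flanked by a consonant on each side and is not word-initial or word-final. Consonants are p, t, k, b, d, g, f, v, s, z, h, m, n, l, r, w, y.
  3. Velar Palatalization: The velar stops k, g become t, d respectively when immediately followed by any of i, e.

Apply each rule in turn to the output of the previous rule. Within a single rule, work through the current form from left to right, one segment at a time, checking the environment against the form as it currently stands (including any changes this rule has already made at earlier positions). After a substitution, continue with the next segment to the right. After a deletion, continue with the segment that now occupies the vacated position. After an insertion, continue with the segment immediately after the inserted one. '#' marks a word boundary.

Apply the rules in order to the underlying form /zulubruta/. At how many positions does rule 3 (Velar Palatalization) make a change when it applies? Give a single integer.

0

1 Degemination: no change — [zulubruta]
2 Medial Vowel Deletion: [zulubruta] → [zlbrta]
3 Velar Palatalization: no change — [zlbrta]
Rule 3 changed 0 position(s).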